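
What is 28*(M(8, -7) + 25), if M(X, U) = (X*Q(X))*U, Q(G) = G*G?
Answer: -99652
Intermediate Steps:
Q(G) = G²
M(X, U) = U*X³ (M(X, U) = (X*X²)*U = X³*U = U*X³)
28*(M(8, -7) + 25) = 28*(-7*8³ + 25) = 28*(-7*512 + 25) = 28*(-3584 + 25) = 28*(-3559) = -99652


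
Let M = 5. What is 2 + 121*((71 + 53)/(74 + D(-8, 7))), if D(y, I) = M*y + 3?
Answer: 15078/37 ≈ 407.51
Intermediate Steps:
D(y, I) = 3 + 5*y (D(y, I) = 5*y + 3 = 3 + 5*y)
2 + 121*((71 + 53)/(74 + D(-8, 7))) = 2 + 121*((71 + 53)/(74 + (3 + 5*(-8)))) = 2 + 121*(124/(74 + (3 - 40))) = 2 + 121*(124/(74 - 37)) = 2 + 121*(124/37) = 2 + 15004/37 = 15078/37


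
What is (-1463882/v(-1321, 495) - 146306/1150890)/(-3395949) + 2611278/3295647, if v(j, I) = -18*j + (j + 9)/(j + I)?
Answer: 61872464062347839579516/78086333927771343302895 ≈ 0.79236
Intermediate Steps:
v(j, I) = -18*j + (9 + j)/(I + j)
(-1463882/v(-1321, 495) - 146306/1150890)/(-3395949) + 2611278/3295647 = (-1463882*(495 - 1321)/(9 - 1321 - 18*(-1321)² - 18*495*(-1321)) - 146306/1150890)/(-3395949) + 2611278/3295647 = (-1463882*(-826/(9 - 1321 - 18*1745041 + 11770110)) - 146306*1/1150890)*(-1/3395949) + 2611278*(1/3295647) = (-1463882*(-826/(9 - 1321 - 31410738 + 11770110)) - 73153/575445)*(-1/3395949) + 32238/40687 = (-1463882/((-1/826*(-19641940))) - 73153/575445)*(-1/3395949) + 32238/40687 = (-1463882/9820970/413 - 73153/575445)*(-1/3395949) + 32238/40687 = (-1463882*413/9820970 - 73153/575445)*(-1/3395949) + 32238/40687 = (-302291633/4910485 - 73153/575445)*(-1/3395949) + 32238/40687 = -34862285092178/565142808165*(-1/3395949) + 32238/40687 = 34862285092178/1919196154245123585 + 32238/40687 = 61872464062347839579516/78086333927771343302895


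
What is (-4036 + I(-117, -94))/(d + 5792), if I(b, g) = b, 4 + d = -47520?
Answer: 4153/41732 ≈ 0.099516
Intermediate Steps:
d = -47524 (d = -4 - 47520 = -47524)
(-4036 + I(-117, -94))/(d + 5792) = (-4036 - 117)/(-47524 + 5792) = -4153/(-41732) = -4153*(-1/41732) = 4153/41732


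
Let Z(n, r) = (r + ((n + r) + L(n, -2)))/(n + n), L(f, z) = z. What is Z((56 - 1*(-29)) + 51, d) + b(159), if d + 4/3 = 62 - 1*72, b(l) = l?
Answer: 65039/408 ≈ 159.41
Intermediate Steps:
d = -34/3 (d = -4/3 + (62 - 1*72) = -4/3 + (62 - 72) = -4/3 - 10 = -34/3 ≈ -11.333)
Z(n, r) = (-2 + n + 2*r)/(2*n) (Z(n, r) = (r + ((n + r) - 2))/(n + n) = (r + (-2 + n + r))/((2*n)) = (-2 + n + 2*r)*(1/(2*n)) = (-2 + n + 2*r)/(2*n))
Z((56 - 1*(-29)) + 51, d) + b(159) = (-1 - 34/3 + ((56 - 1*(-29)) + 51)/2)/((56 - 1*(-29)) + 51) + 159 = (-1 - 34/3 + ((56 + 29) + 51)/2)/((56 + 29) + 51) + 159 = (-1 - 34/3 + (85 + 51)/2)/(85 + 51) + 159 = (-1 - 34/3 + (½)*136)/136 + 159 = (-1 - 34/3 + 68)/136 + 159 = (1/136)*(167/3) + 159 = 167/408 + 159 = 65039/408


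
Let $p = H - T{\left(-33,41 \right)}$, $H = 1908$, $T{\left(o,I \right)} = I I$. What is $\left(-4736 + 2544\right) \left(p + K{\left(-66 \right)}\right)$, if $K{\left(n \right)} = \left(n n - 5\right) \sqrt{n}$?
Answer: $-497584 - 9537392 i \sqrt{66} \approx -4.9758 \cdot 10^{5} - 7.7482 \cdot 10^{7} i$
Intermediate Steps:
$T{\left(o,I \right)} = I^{2}$
$p = 227$ ($p = 1908 - 41^{2} = 1908 - 1681 = 227$)
$K{\left(n \right)} = \sqrt{n} \left(-5 + n^{2}\right)$ ($K{\left(n \right)} = \left(n^{2} - 5\right) \sqrt{n} = \left(-5 + n^{2}\right) \sqrt{n} = \sqrt{n} \left(-5 + n^{2}\right)$)
$\left(-4736 + 2544\right) \left(p + K{\left(-66 \right)}\right) = \left(-4736 + 2544\right) \left(227 + \sqrt{-66} \left(-5 + \left(-66\right)^{2}\right)\right) = - 2192 \left(227 + i \sqrt{66} \left(-5 + 4356\right)\right) = - 2192 \left(227 + i \sqrt{66} \cdot 4351\right) = - 2192 \left(227 + 4351 i \sqrt{66}\right) = -497584 - 9537392 i \sqrt{66}$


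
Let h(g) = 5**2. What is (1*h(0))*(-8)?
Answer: -200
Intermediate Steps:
h(g) = 25
(1*h(0))*(-8) = (1*25)*(-8) = 25*(-8) = -200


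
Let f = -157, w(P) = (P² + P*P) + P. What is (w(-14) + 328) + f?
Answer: 549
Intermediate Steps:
w(P) = P + 2*P² (w(P) = (P² + P²) + P = 2*P² + P = P + 2*P²)
(w(-14) + 328) + f = (-14*(1 + 2*(-14)) + 328) - 157 = (-14*(1 - 28) + 328) - 157 = (-14*(-27) + 328) - 157 = (378 + 328) - 157 = 706 - 157 = 549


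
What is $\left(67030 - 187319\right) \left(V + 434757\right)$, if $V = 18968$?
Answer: $-54578126525$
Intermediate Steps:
$\left(67030 - 187319\right) \left(V + 434757\right) = \left(67030 - 187319\right) \left(18968 + 434757\right) = \left(-120289\right) 453725 = -54578126525$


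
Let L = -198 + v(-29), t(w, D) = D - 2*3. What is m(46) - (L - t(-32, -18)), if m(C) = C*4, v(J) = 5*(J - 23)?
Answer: 618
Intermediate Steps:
t(w, D) = -6 + D (t(w, D) = D - 6 = -6 + D)
v(J) = -115 + 5*J (v(J) = 5*(-23 + J) = -115 + 5*J)
m(C) = 4*C
L = -458 (L = -198 + (-115 + 5*(-29)) = -198 + (-115 - 145) = -198 - 260 = -458)
m(46) - (L - t(-32, -18)) = 4*46 - (-458 - (-6 - 18)) = 184 - (-458 - 1*(-24)) = 184 - (-458 + 24) = 184 - 1*(-434) = 184 + 434 = 618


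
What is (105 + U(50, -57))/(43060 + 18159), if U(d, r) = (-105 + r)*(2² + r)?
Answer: 8691/61219 ≈ 0.14197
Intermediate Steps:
U(d, r) = (-105 + r)*(4 + r)
(105 + U(50, -57))/(43060 + 18159) = (105 + (-420 + (-57)² - 101*(-57)))/(43060 + 18159) = (105 + (-420 + 3249 + 5757))/61219 = (105 + 8586)*(1/61219) = 8691*(1/61219) = 8691/61219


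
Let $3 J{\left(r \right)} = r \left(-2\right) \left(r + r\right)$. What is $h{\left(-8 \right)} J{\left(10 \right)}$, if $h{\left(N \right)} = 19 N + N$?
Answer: $\frac{64000}{3} \approx 21333.0$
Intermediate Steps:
$h{\left(N \right)} = 20 N$
$J{\left(r \right)} = - \frac{4 r^{2}}{3}$ ($J{\left(r \right)} = \frac{r \left(-2\right) \left(r + r\right)}{3} = \frac{- 2 r 2 r}{3} = \frac{\left(-4\right) r^{2}}{3} = - \frac{4 r^{2}}{3}$)
$h{\left(-8 \right)} J{\left(10 \right)} = 20 \left(-8\right) \left(- \frac{4 \cdot 10^{2}}{3}\right) = - 160 \left(\left(- \frac{4}{3}\right) 100\right) = \left(-160\right) \left(- \frac{400}{3}\right) = \frac{64000}{3}$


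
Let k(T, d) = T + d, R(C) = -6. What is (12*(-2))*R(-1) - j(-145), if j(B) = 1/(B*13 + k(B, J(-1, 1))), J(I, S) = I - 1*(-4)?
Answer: 291889/2027 ≈ 144.00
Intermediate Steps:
J(I, S) = 4 + I (J(I, S) = I + 4 = 4 + I)
j(B) = 1/(3 + 14*B) (j(B) = 1/(B*13 + (B + (4 - 1))) = 1/(13*B + (B + 3)) = 1/(13*B + (3 + B)) = 1/(3 + 14*B))
(12*(-2))*R(-1) - j(-145) = (12*(-2))*(-6) - 1/(3 + 14*(-145)) = -24*(-6) - 1/(3 - 2030) = 144 - 1/(-2027) = 144 - 1*(-1/2027) = 144 + 1/2027 = 291889/2027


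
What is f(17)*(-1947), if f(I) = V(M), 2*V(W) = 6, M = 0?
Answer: -5841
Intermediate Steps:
V(W) = 3 (V(W) = (½)*6 = 3)
f(I) = 3
f(17)*(-1947) = 3*(-1947) = -5841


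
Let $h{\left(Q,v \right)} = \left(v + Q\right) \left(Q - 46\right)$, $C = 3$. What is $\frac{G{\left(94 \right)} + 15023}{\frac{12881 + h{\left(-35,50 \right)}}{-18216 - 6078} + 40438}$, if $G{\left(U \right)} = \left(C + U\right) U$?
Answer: $\frac{293240727}{491194553} \approx 0.597$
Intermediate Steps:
$h{\left(Q,v \right)} = \left(-46 + Q\right) \left(Q + v\right)$ ($h{\left(Q,v \right)} = \left(Q + v\right) \left(-46 + Q\right) = \left(-46 + Q\right) \left(Q + v\right)$)
$G{\left(U \right)} = U \left(3 + U\right)$ ($G{\left(U \right)} = \left(3 + U\right) U = U \left(3 + U\right)$)
$\frac{G{\left(94 \right)} + 15023}{\frac{12881 + h{\left(-35,50 \right)}}{-18216 - 6078} + 40438} = \frac{94 \left(3 + 94\right) + 15023}{\frac{12881 - \left(2440 - 1225\right)}{-18216 - 6078} + 40438} = \frac{94 \cdot 97 + 15023}{\frac{12881 + \left(1225 + 1610 - 2300 - 1750\right)}{-24294} + 40438} = \frac{9118 + 15023}{\left(12881 - 1215\right) \left(- \frac{1}{24294}\right) + 40438} = \frac{24141}{11666 \left(- \frac{1}{24294}\right) + 40438} = \frac{24141}{- \frac{5833}{12147} + 40438} = \frac{24141}{\frac{491194553}{12147}} = 24141 \cdot \frac{12147}{491194553} = \frac{293240727}{491194553}$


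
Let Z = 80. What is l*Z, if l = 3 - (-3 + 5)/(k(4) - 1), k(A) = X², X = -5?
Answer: 700/3 ≈ 233.33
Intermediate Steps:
k(A) = 25 (k(A) = (-5)² = 25)
l = 35/12 (l = 3 - (-3 + 5)/(25 - 1) = 3 - 2/24 = 3 - 1*1/12 = 3 - 1/12 = 35/12 ≈ 2.9167)
l*Z = (35/12)*80 = 700/3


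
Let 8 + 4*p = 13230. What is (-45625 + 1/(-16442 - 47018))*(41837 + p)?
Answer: -52281560680557/25384 ≈ -2.0596e+9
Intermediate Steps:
p = 6611/2 (p = -2 + (¼)*13230 = -2 + 6615/2 = 6611/2 ≈ 3305.5)
(-45625 + 1/(-16442 - 47018))*(41837 + p) = (-45625 + 1/(-16442 - 47018))*(41837 + 6611/2) = (-45625 + 1/(-63460))*(90285/2) = (-45625 - 1/63460)*(90285/2) = -2895362501/63460*90285/2 = -52281560680557/25384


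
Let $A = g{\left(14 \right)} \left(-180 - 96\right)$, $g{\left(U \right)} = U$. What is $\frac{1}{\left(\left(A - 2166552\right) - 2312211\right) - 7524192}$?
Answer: $- \frac{1}{12006819} \approx -8.3286 \cdot 10^{-8}$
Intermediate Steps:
$A = -3864$ ($A = 14 \left(-180 - 96\right) = 14 \left(-276\right) = -3864$)
$\frac{1}{\left(\left(A - 2166552\right) - 2312211\right) - 7524192} = \frac{1}{\left(\left(-3864 - 2166552\right) - 2312211\right) - 7524192} = \frac{1}{\left(-2170416 - 2312211\right) - 7524192} = \frac{1}{-4482627 - 7524192} = \frac{1}{-12006819} = - \frac{1}{12006819}$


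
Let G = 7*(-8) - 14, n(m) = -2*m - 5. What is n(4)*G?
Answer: 910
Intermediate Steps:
n(m) = -5 - 2*m
G = -70 (G = -56 - 14 = -70)
n(4)*G = (-5 - 2*4)*(-70) = (-5 - 8)*(-70) = -13*(-70) = 910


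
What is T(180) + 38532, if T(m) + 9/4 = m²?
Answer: 283719/4 ≈ 70930.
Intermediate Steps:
T(m) = -9/4 + m²
T(180) + 38532 = (-9/4 + 180²) + 38532 = (-9/4 + 32400) + 38532 = 129591/4 + 38532 = 283719/4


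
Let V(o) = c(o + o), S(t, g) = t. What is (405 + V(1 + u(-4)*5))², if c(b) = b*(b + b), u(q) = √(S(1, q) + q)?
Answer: 15769 - 29920*I*√3 ≈ 15769.0 - 51823.0*I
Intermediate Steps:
u(q) = √(1 + q)
c(b) = 2*b² (c(b) = b*(2*b) = 2*b²)
V(o) = 8*o² (V(o) = 2*(o + o)² = 2*(2*o)² = 2*(4*o²) = 8*o²)
(405 + V(1 + u(-4)*5))² = (405 + 8*(1 + √(1 - 4)*5)²)² = (405 + 8*(1 + √(-3)*5)²)² = (405 + 8*(1 + (I*√3)*5)²)² = (405 + 8*(1 + 5*I*√3)²)²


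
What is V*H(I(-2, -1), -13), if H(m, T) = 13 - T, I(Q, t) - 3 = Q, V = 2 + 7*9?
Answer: 1690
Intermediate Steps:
V = 65 (V = 2 + 63 = 65)
I(Q, t) = 3 + Q
V*H(I(-2, -1), -13) = 65*(13 - 1*(-13)) = 65*(13 + 13) = 65*26 = 1690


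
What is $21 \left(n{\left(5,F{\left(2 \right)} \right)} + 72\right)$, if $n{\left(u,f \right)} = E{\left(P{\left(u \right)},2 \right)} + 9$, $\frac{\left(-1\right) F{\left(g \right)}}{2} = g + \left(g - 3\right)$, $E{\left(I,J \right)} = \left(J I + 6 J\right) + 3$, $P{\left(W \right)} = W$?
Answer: $2226$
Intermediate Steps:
$E{\left(I,J \right)} = 3 + 6 J + I J$ ($E{\left(I,J \right)} = \left(I J + 6 J\right) + 3 = \left(6 J + I J\right) + 3 = 3 + 6 J + I J$)
$F{\left(g \right)} = 6 - 4 g$ ($F{\left(g \right)} = - 2 \left(g + \left(g - 3\right)\right) = - 2 \left(g + \left(-3 + g\right)\right) = - 2 \left(-3 + 2 g\right) = 6 - 4 g$)
$n{\left(u,f \right)} = 24 + 2 u$ ($n{\left(u,f \right)} = \left(3 + 6 \cdot 2 + u 2\right) + 9 = \left(3 + 12 + 2 u\right) + 9 = \left(15 + 2 u\right) + 9 = 24 + 2 u$)
$21 \left(n{\left(5,F{\left(2 \right)} \right)} + 72\right) = 21 \left(\left(24 + 2 \cdot 5\right) + 72\right) = 21 \left(\left(24 + 10\right) + 72\right) = 21 \left(34 + 72\right) = 21 \cdot 106 = 2226$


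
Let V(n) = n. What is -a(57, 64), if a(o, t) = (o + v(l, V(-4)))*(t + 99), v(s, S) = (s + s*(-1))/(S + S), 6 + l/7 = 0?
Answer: -9291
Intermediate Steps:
l = -42 (l = -42 + 7*0 = -42 + 0 = -42)
v(s, S) = 0 (v(s, S) = (s - s)/((2*S)) = 0*(1/(2*S)) = 0)
a(o, t) = o*(99 + t) (a(o, t) = (o + 0)*(t + 99) = o*(99 + t))
-a(57, 64) = -57*(99 + 64) = -57*163 = -1*9291 = -9291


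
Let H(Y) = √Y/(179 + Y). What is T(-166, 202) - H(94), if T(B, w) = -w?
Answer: -202 - √94/273 ≈ -202.04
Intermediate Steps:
H(Y) = √Y/(179 + Y)
T(-166, 202) - H(94) = -1*202 - √94/(179 + 94) = -202 - √94/273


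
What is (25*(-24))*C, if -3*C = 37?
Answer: 7400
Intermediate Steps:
C = -37/3 (C = -⅓*37 = -37/3 ≈ -12.333)
(25*(-24))*C = (25*(-24))*(-37/3) = -600*(-37/3) = 7400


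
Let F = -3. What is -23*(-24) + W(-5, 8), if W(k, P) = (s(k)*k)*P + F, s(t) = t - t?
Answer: 549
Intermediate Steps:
s(t) = 0
W(k, P) = -3 (W(k, P) = (0*k)*P - 3 = 0*P - 3 = 0 - 3 = -3)
-23*(-24) + W(-5, 8) = -23*(-24) - 3 = 552 - 3 = 549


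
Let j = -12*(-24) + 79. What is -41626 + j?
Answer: -41259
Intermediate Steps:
j = 367 (j = 288 + 79 = 367)
-41626 + j = -41626 + 367 = -41259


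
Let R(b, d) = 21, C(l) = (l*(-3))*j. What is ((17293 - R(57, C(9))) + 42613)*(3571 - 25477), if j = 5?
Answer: -1311840810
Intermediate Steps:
C(l) = -15*l (C(l) = (l*(-3))*5 = -3*l*5 = -15*l)
((17293 - R(57, C(9))) + 42613)*(3571 - 25477) = ((17293 - 1*21) + 42613)*(3571 - 25477) = ((17293 - 21) + 42613)*(-21906) = (17272 + 42613)*(-21906) = 59885*(-21906) = -1311840810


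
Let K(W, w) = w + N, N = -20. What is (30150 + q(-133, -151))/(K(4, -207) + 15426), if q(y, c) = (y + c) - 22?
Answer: 29844/15199 ≈ 1.9636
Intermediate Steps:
K(W, w) = -20 + w (K(W, w) = w - 20 = -20 + w)
q(y, c) = -22 + c + y (q(y, c) = (c + y) - 22 = -22 + c + y)
(30150 + q(-133, -151))/(K(4, -207) + 15426) = (30150 + (-22 - 151 - 133))/((-20 - 207) + 15426) = (30150 - 306)/(-227 + 15426) = 29844/15199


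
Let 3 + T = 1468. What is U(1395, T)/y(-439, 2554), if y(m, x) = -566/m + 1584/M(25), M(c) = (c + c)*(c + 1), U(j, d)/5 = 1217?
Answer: 868177375/357794 ≈ 2426.5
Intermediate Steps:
T = 1465 (T = -3 + 1468 = 1465)
U(j, d) = 6085 (U(j, d) = 5*1217 = 6085)
M(c) = 2*c*(1 + c) (M(c) = (2*c)*(1 + c) = 2*c*(1 + c))
y(m, x) = 396/325 - 566/m (y(m, x) = -566/m + 1584/((2*25*(1 + 25))) = -566/m + 1584/((2*25*26)) = -566/m + 1584/1300 = -566/m + 1584*(1/1300) = -566/m + 396/325 = 396/325 - 566/m)
U(1395, T)/y(-439, 2554) = 6085/(396/325 - 566/(-439)) = 6085/(396/325 - 566*(-1/439)) = 6085/(396/325 + 566/439) = 6085/(357794/142675) = 6085*(142675/357794) = 868177375/357794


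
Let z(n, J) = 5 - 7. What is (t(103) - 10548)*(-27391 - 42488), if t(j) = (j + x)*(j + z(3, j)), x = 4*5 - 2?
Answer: -116907567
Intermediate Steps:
z(n, J) = -2
x = 18 (x = 20 - 2 = 18)
t(j) = (-2 + j)*(18 + j) (t(j) = (j + 18)*(j - 2) = (18 + j)*(-2 + j) = (-2 + j)*(18 + j))
(t(103) - 10548)*(-27391 - 42488) = ((-36 + 103² + 16*103) - 10548)*(-27391 - 42488) = ((-36 + 10609 + 1648) - 10548)*(-69879) = (12221 - 10548)*(-69879) = 1673*(-69879) = -116907567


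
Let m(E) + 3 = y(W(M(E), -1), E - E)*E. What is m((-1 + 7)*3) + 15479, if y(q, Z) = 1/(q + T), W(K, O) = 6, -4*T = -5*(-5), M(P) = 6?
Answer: 15404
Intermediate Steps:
T = -25/4 (T = -(-5)*(-5)/4 = -¼*25 = -25/4 ≈ -6.2500)
y(q, Z) = 1/(-25/4 + q) (y(q, Z) = 1/(q - 25/4) = 1/(-25/4 + q))
m(E) = -3 - 4*E (m(E) = -3 + (4/(-25 + 4*6))*E = -3 + (4/(-25 + 24))*E = -3 + (4/(-1))*E = -3 + (4*(-1))*E = -3 - 4*E)
m((-1 + 7)*3) + 15479 = (-3 - 4*(-1 + 7)*3) + 15479 = (-3 - 24*3) + 15479 = (-3 - 4*18) + 15479 = (-3 - 72) + 15479 = -75 + 15479 = 15404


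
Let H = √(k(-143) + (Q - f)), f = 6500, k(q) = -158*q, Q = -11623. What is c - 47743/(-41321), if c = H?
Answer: 47743/41321 + √4471 ≈ 68.021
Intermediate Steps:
H = √4471 (H = √(-158*(-143) + (-11623 - 1*6500)) = √(22594 + (-11623 - 6500)) = √(22594 - 18123) = √4471 ≈ 66.865)
c = √4471 ≈ 66.865
c - 47743/(-41321) = √4471 - 47743/(-41321) = √4471 - 47743*(-1/41321) = √4471 + 47743/41321 = 47743/41321 + √4471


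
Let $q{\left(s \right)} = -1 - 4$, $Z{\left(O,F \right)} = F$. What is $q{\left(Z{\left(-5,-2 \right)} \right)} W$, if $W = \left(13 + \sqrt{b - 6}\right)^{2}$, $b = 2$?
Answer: $-825 - 260 i \approx -825.0 - 260.0 i$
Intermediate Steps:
$q{\left(s \right)} = -5$ ($q{\left(s \right)} = -1 - 4 = -5$)
$W = \left(13 + 2 i\right)^{2}$ ($W = \left(13 + \sqrt{2 - 6}\right)^{2} = \left(13 + \sqrt{-4}\right)^{2} = \left(13 + 2 i\right)^{2} \approx 165.0 + 52.0 i$)
$q{\left(Z{\left(-5,-2 \right)} \right)} W = - 5 \left(165 + 52 i\right) = -825 - 260 i$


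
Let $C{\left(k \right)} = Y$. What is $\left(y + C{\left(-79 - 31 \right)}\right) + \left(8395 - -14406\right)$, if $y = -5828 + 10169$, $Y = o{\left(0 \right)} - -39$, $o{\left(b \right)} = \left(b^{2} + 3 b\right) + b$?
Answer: $27181$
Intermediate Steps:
$o{\left(b \right)} = b^{2} + 4 b$
$Y = 39$ ($Y = 0 \left(4 + 0\right) - -39 = 0 \cdot 4 + 39 = 0 + 39 = 39$)
$y = 4341$
$C{\left(k \right)} = 39$
$\left(y + C{\left(-79 - 31 \right)}\right) + \left(8395 - -14406\right) = \left(4341 + 39\right) + \left(8395 - -14406\right) = 4380 + \left(8395 + 14406\right) = 4380 + 22801 = 27181$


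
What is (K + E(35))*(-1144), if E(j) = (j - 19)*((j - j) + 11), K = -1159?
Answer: 1124552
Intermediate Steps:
E(j) = -209 + 11*j (E(j) = (-19 + j)*(0 + 11) = (-19 + j)*11 = -209 + 11*j)
(K + E(35))*(-1144) = (-1159 + (-209 + 11*35))*(-1144) = (-1159 + (-209 + 385))*(-1144) = (-1159 + 176)*(-1144) = -983*(-1144) = 1124552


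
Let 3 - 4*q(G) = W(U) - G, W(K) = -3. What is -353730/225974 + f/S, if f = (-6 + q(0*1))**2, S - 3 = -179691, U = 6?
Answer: -42377074809/27069877408 ≈ -1.5655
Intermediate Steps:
S = -179688 (S = 3 - 179691 = -179688)
q(G) = 3/2 + G/4 (q(G) = 3/4 - (-3 - G)/4 = 3/4 + (3/4 + G/4) = 3/2 + G/4)
f = 81/4 (f = (-6 + (3/2 + (0*1)/4))**2 = (-6 + (3/2 + (1/4)*0))**2 = (-6 + (3/2 + 0))**2 = (-6 + 3/2)**2 = (-9/2)**2 = 81/4 ≈ 20.250)
-353730/225974 + f/S = -353730/225974 + (81/4)/(-179688) = -353730*1/225974 + (81/4)*(-1/179688) = -176865/112987 - 27/239584 = -42377074809/27069877408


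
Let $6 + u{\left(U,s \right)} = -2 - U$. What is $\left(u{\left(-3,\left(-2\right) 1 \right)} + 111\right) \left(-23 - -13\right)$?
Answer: $-1060$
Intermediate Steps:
$u{\left(U,s \right)} = -8 - U$ ($u{\left(U,s \right)} = -6 - \left(2 + U\right) = -8 - U$)
$\left(u{\left(-3,\left(-2\right) 1 \right)} + 111\right) \left(-23 - -13\right) = \left(\left(-8 - -3\right) + 111\right) \left(-23 - -13\right) = \left(\left(-8 + 3\right) + 111\right) \left(-23 + 13\right) = \left(-5 + 111\right) \left(-10\right) = 106 \left(-10\right) = -1060$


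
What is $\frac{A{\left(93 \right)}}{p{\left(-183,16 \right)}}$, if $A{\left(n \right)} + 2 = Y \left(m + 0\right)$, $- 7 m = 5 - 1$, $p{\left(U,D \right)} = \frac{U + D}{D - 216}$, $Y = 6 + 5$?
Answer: $- \frac{11600}{1169} \approx -9.923$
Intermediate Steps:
$Y = 11$
$p{\left(U,D \right)} = \frac{D + U}{-216 + D}$
$m = - \frac{4}{7}$ ($m = - \frac{5 - 1}{7} = \left(- \frac{1}{7}\right) 4 = - \frac{4}{7} \approx -0.57143$)
$A{\left(n \right)} = - \frac{58}{7}$ ($A{\left(n \right)} = -2 + 11 \left(- \frac{4}{7} + 0\right) = -2 + 11 \left(- \frac{4}{7}\right) = -2 - \frac{44}{7} = - \frac{58}{7}$)
$\frac{A{\left(93 \right)}}{p{\left(-183,16 \right)}} = - \frac{58}{7 \frac{16 - 183}{-216 + 16}} = - \frac{58}{7 \frac{1}{-200} \left(-167\right)} = - \frac{58}{7 \left(\left(- \frac{1}{200}\right) \left(-167\right)\right)} = - \frac{58}{7 \cdot \frac{167}{200}} = \left(- \frac{58}{7}\right) \frac{200}{167} = - \frac{11600}{1169}$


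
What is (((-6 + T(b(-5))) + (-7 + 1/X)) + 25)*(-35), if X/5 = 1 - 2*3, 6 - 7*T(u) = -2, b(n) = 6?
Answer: -2293/5 ≈ -458.60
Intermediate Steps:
T(u) = 8/7 (T(u) = 6/7 - ⅐*(-2) = 6/7 + 2/7 = 8/7)
X = -25 (X = 5*(1 - 2*3) = 5*(1 - 1*6) = 5*(1 - 6) = 5*(-5) = -25)
(((-6 + T(b(-5))) + (-7 + 1/X)) + 25)*(-35) = (((-6 + 8/7) + (-7 + 1/(-25))) + 25)*(-35) = ((-34/7 + (-7 - 1/25)) + 25)*(-35) = ((-34/7 - 176/25) + 25)*(-35) = (-2082/175 + 25)*(-35) = (2293/175)*(-35) = -2293/5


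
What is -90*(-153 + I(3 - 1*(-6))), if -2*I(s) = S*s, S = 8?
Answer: 17010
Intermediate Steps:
I(s) = -4*s
-90*(-153 + I(3 - 1*(-6))) = -90*(-153 - 4*(3 - 1*(-6))) = -90*(-153 - 4*(3 + 6)) = -90*(-153 - 4*9) = -90*(-153 - 36) = -90*(-189) = 17010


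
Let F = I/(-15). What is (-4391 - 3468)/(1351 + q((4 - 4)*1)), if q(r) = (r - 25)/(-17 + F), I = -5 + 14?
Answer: -691592/119013 ≈ -5.8111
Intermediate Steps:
I = 9
F = -3/5 (F = 9/(-15) = 9*(-1/15) = -3/5 ≈ -0.60000)
q(r) = 125/88 - 5*r/88 (q(r) = (r - 25)/(-17 - 3/5) = (-25 + r)/(-88/5) = (-25 + r)*(-5/88) = 125/88 - 5*r/88)
(-4391 - 3468)/(1351 + q((4 - 4)*1)) = (-4391 - 3468)/(1351 + (125/88 - 5*(4 - 4)/88)) = -7859/(1351 + (125/88 - 0)) = -7859/(1351 + (125/88 - 5/88*0)) = -7859/(1351 + (125/88 + 0)) = -7859/(1351 + 125/88) = -7859/119013/88 = -7859*88/119013 = -691592/119013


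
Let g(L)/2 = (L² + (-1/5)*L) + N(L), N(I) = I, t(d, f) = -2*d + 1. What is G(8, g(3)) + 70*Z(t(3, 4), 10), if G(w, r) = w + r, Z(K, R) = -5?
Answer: -1596/5 ≈ -319.20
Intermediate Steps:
t(d, f) = 1 - 2*d
g(L) = 2*L² + 8*L/5 (g(L) = 2*((L² + (-1/5)*L) + L) = 2*((L² + (-1*⅕)*L) + L) = 2*((L² - L/5) + L) = 2*(L² + 4*L/5) = 2*L² + 8*L/5)
G(w, r) = r + w
G(8, g(3)) + 70*Z(t(3, 4), 10) = ((⅖)*3*(4 + 5*3) + 8) + 70*(-5) = ((⅖)*3*(4 + 15) + 8) - 350 = ((⅖)*3*19 + 8) - 350 = (114/5 + 8) - 350 = 154/5 - 350 = -1596/5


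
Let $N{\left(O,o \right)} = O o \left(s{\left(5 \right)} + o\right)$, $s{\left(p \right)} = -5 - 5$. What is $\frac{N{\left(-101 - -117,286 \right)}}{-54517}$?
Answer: $- \frac{1262976}{54517} \approx -23.167$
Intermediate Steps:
$s{\left(p \right)} = -10$
$N{\left(O,o \right)} = O o \left(-10 + o\right)$
$\frac{N{\left(-101 - -117,286 \right)}}{-54517} = \frac{\left(-101 - -117\right) 286 \left(-10 + 286\right)}{-54517} = \left(-101 + 117\right) 286 \cdot 276 \left(- \frac{1}{54517}\right) = 16 \cdot 286 \cdot 276 \left(- \frac{1}{54517}\right) = 1262976 \left(- \frac{1}{54517}\right) = - \frac{1262976}{54517}$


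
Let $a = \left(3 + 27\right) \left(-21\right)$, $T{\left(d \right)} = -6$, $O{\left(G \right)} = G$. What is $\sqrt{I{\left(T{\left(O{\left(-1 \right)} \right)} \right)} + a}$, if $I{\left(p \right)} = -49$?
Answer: $i \sqrt{679} \approx 26.058 i$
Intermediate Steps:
$a = -630$ ($a = 30 \left(-21\right) = -630$)
$\sqrt{I{\left(T{\left(O{\left(-1 \right)} \right)} \right)} + a} = \sqrt{-49 - 630} = \sqrt{-679} = i \sqrt{679}$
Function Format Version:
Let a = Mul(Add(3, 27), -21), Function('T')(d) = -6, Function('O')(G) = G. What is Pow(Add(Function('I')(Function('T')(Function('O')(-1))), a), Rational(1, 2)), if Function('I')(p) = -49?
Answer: Mul(I, Pow(679, Rational(1, 2))) ≈ Mul(26.058, I)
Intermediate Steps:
a = -630 (a = Mul(30, -21) = -630)
Pow(Add(Function('I')(Function('T')(Function('O')(-1))), a), Rational(1, 2)) = Pow(Add(-49, -630), Rational(1, 2)) = Pow(-679, Rational(1, 2)) = Mul(I, Pow(679, Rational(1, 2)))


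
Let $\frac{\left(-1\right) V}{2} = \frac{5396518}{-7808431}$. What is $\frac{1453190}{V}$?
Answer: $\frac{5673566922445}{5396518} \approx 1.0513 \cdot 10^{6}$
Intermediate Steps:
$V = \frac{10793036}{7808431}$ ($V = - 2 \frac{5396518}{-7808431} = - 2 \cdot 5396518 \left(- \frac{1}{7808431}\right) = \left(-2\right) \left(- \frac{5396518}{7808431}\right) = \frac{10793036}{7808431} \approx 1.3822$)
$\frac{1453190}{V} = \frac{1453190}{\frac{10793036}{7808431}} = 1453190 \cdot \frac{7808431}{10793036} = \frac{5673566922445}{5396518}$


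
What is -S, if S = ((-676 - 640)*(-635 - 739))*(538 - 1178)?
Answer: 1157237760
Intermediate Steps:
S = -1157237760 (S = -1316*(-1374)*(-640) = 1808184*(-640) = -1157237760)
-S = -1*(-1157237760) = 1157237760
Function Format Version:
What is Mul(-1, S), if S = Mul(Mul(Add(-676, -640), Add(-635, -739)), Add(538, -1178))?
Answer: 1157237760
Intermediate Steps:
S = -1157237760 (S = Mul(Mul(-1316, -1374), -640) = Mul(1808184, -640) = -1157237760)
Mul(-1, S) = Mul(-1, -1157237760) = 1157237760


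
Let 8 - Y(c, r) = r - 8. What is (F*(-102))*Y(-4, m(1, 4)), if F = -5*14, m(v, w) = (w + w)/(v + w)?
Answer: 102816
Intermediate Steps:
m(v, w) = 2*w/(v + w) (m(v, w) = (2*w)/(v + w) = 2*w/(v + w))
F = -70
Y(c, r) = 16 - r (Y(c, r) = 8 - (r - 8) = 8 - (-8 + r) = 8 + (8 - r) = 16 - r)
(F*(-102))*Y(-4, m(1, 4)) = (-70*(-102))*(16 - 2*4/(1 + 4)) = 7140*(16 - 2*4/5) = 7140*(16 - 1*8/5) = 7140*(16 - 8/5) = 7140*(72/5) = 102816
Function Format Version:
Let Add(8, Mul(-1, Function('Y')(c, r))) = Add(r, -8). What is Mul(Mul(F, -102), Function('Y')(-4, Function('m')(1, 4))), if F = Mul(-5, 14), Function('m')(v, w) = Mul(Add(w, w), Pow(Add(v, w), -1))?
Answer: 102816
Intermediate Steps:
Function('m')(v, w) = Mul(2, w, Pow(Add(v, w), -1)) (Function('m')(v, w) = Mul(Mul(2, w), Pow(Add(v, w), -1)) = Mul(2, w, Pow(Add(v, w), -1)))
F = -70
Function('Y')(c, r) = Add(16, Mul(-1, r)) (Function('Y')(c, r) = Add(8, Mul(-1, Add(r, -8))) = Add(8, Mul(-1, Add(-8, r))) = Add(8, Add(8, Mul(-1, r))) = Add(16, Mul(-1, r)))
Mul(Mul(F, -102), Function('Y')(-4, Function('m')(1, 4))) = Mul(Mul(-70, -102), Add(16, Mul(-1, Mul(2, 4, Pow(Add(1, 4), -1))))) = Mul(7140, Add(16, Mul(-1, Mul(2, 4, Pow(5, -1))))) = Mul(7140, Add(16, Mul(-1, Mul(2, 4, Rational(1, 5))))) = Mul(7140, Add(16, Mul(-1, Rational(8, 5)))) = Mul(7140, Add(16, Rational(-8, 5))) = Mul(7140, Rational(72, 5)) = 102816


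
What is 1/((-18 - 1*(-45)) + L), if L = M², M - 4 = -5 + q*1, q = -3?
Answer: 1/43 ≈ 0.023256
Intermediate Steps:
M = -4 (M = 4 + (-5 - 3*1) = 4 + (-5 - 3) = 4 - 8 = -4)
L = 16 (L = (-4)² = 16)
1/((-18 - 1*(-45)) + L) = 1/((-18 - 1*(-45)) + 16) = 1/((-18 + 45) + 16) = 1/(27 + 16) = 1/43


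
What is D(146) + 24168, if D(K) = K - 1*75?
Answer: 24239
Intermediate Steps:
D(K) = -75 + K (D(K) = K - 75 = -75 + K)
D(146) + 24168 = (-75 + 146) + 24168 = 71 + 24168 = 24239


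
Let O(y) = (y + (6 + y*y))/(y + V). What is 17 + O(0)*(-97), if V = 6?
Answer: -80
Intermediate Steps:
O(y) = (6 + y + y**2)/(6 + y) (O(y) = (y + (6 + y*y))/(y + 6) = (y + (6 + y**2))/(6 + y) = (6 + y + y**2)/(6 + y))
17 + O(0)*(-97) = 17 + ((6 + 0 + 0**2)/(6 + 0))*(-97) = 17 + ((6 + 0 + 0)/6)*(-97) = 17 + ((1/6)*6)*(-97) = 17 + 1*(-97) = 17 - 97 = -80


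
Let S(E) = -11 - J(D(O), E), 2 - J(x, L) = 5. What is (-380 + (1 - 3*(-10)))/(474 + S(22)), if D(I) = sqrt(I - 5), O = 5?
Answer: -349/466 ≈ -0.74893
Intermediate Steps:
D(I) = sqrt(-5 + I)
J(x, L) = -3 (J(x, L) = 2 - 1*5 = 2 - 5 = -3)
S(E) = -8 (S(E) = -11 - 1*(-3) = -11 + 3 = -8)
(-380 + (1 - 3*(-10)))/(474 + S(22)) = (-380 + (1 - 3*(-10)))/(474 - 8) = (-380 + (1 + 30))/466 = (-380 + 31)*(1/466) = -349*1/466 = -349/466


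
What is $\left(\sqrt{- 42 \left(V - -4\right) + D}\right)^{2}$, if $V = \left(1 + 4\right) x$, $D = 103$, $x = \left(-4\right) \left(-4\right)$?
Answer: $-3425$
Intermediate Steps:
$x = 16$
$V = 80$ ($V = \left(1 + 4\right) 16 = 5 \cdot 16 = 80$)
$\left(\sqrt{- 42 \left(V - -4\right) + D}\right)^{2} = \left(\sqrt{- 42 \left(80 - -4\right) + 103}\right)^{2} = \left(\sqrt{- 42 \left(80 + 4\right) + 103}\right)^{2} = \left(\sqrt{\left(-42\right) 84 + 103}\right)^{2} = \left(\sqrt{-3528 + 103}\right)^{2} = \left(\sqrt{-3425}\right)^{2} = \left(5 i \sqrt{137}\right)^{2} = -3425$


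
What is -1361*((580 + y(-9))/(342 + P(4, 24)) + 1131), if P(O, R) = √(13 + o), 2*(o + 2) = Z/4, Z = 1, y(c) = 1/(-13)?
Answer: -18750621766953/12163099 + 20521158*√178/12163099 ≈ -1.5416e+6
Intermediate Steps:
y(c) = -1/13
o = -15/8 (o = -2 + (1/4)/2 = -2 + (1*(¼))/2 = -2 + (½)*(¼) = -2 + ⅛ = -15/8 ≈ -1.8750)
P(O, R) = √178/4 (P(O, R) = √(13 - 15/8) = √(89/8) = √178/4)
-1361*((580 + y(-9))/(342 + P(4, 24)) + 1131) = -1361*((580 - 1/13)/(342 + √178/4) + 1131) = -1361*(7539/(13*(342 + √178/4)) + 1131) = -1361*(1131 + 7539/(13*(342 + √178/4))) = -1539291 - 10260579/(13*(342 + √178/4))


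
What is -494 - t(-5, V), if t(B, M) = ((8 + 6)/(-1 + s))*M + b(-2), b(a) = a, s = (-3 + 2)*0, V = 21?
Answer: -198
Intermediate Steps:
s = 0 (s = -1*0 = 0)
t(B, M) = -2 - 14*M (t(B, M) = ((8 + 6)/(-1 + 0))*M - 2 = (14/(-1))*M - 2 = (14*(-1))*M - 2 = -14*M - 2 = -2 - 14*M)
-494 - t(-5, V) = -494 - (-2 - 14*21) = -494 - (-2 - 294) = -494 - 1*(-296) = -494 + 296 = -198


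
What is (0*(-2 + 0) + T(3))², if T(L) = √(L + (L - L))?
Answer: 3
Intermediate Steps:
T(L) = √L (T(L) = √(L + 0) = √L)
(0*(-2 + 0) + T(3))² = (0*(-2 + 0) + √3)² = (0*(-2) + √3)² = (0 + √3)² = (√3)² = 3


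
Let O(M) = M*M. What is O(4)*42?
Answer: 672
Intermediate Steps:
O(M) = M²
O(4)*42 = 4²*42 = 16*42 = 672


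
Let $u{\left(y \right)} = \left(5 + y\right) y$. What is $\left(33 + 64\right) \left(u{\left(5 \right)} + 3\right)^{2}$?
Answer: $272473$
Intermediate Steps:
$u{\left(y \right)} = y \left(5 + y\right)$
$\left(33 + 64\right) \left(u{\left(5 \right)} + 3\right)^{2} = \left(33 + 64\right) \left(5 \left(5 + 5\right) + 3\right)^{2} = 97 \left(5 \cdot 10 + 3\right)^{2} = 97 \left(50 + 3\right)^{2} = 97 \cdot 53^{2} = 97 \cdot 2809 = 272473$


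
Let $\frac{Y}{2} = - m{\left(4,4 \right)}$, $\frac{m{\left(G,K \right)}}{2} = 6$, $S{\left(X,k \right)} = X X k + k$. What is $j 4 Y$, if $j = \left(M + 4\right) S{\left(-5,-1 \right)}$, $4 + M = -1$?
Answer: $-2496$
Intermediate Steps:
$M = -5$ ($M = -4 - 1 = -5$)
$S{\left(X,k \right)} = k + k X^{2}$ ($S{\left(X,k \right)} = X^{2} k + k = k X^{2} + k = k + k X^{2}$)
$m{\left(G,K \right)} = 12$ ($m{\left(G,K \right)} = 2 \cdot 6 = 12$)
$Y = -24$ ($Y = 2 \left(\left(-1\right) 12\right) = 2 \left(-12\right) = -24$)
$j = 26$ ($j = \left(-5 + 4\right) \left(- (1 + \left(-5\right)^{2})\right) = - \left(-1\right) \left(1 + 25\right) = - \left(-1\right) 26 = \left(-1\right) \left(-26\right) = 26$)
$j 4 Y = 26 \cdot 4 \left(-24\right) = 104 \left(-24\right) = -2496$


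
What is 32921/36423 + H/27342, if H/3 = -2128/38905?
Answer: 277929911153/307496988855 ≈ 0.90385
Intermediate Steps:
H = -6384/38905 (H = 3*(-2128/38905) = -6384/38905 ≈ -0.16409)
32921/36423 + H/27342 = 32921/36423 - 6384/38905/27342 = 32921*(1/36423) - 6384/38905*1/27342 = 32921/36423 - 152/25327155 = 277929911153/307496988855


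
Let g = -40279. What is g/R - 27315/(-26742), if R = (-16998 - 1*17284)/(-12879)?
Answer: -1155963563166/76397437 ≈ -15131.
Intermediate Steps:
R = 34282/12879 (R = (-16998 - 17284)*(-1/12879) = -34282*(-1/12879) = 34282/12879 ≈ 2.6619)
g/R - 27315/(-26742) = -40279/34282/12879 - 27315/(-26742) = -40279*12879/34282 - 27315*(-1/26742) = -518753241/34282 + 9105/8914 = -1155963563166/76397437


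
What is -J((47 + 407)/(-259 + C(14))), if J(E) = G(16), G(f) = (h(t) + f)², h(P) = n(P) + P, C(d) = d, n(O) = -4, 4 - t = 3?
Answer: -169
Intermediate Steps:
t = 1 (t = 4 - 1*3 = 4 - 3 = 1)
h(P) = -4 + P
G(f) = (-3 + f)² (G(f) = ((-4 + 1) + f)² = (-3 + f)²)
J(E) = 169 (J(E) = (-3 + 16)² = 13² = 169)
-J((47 + 407)/(-259 + C(14))) = -1*169 = -169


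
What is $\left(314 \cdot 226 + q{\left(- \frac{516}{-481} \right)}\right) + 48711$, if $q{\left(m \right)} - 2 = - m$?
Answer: $\frac{57564121}{481} \approx 1.1968 \cdot 10^{5}$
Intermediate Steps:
$q{\left(m \right)} = 2 - m$
$\left(314 \cdot 226 + q{\left(- \frac{516}{-481} \right)}\right) + 48711 = \left(314 \cdot 226 + \left(2 - - \frac{516}{-481}\right)\right) + 48711 = \left(70964 + \left(2 - \left(-516\right) \left(- \frac{1}{481}\right)\right)\right) + 48711 = \left(70964 + \left(2 - \frac{516}{481}\right)\right) + 48711 = \left(70964 + \frac{446}{481}\right) + 48711 = \frac{34134130}{481} + 48711 = \frac{57564121}{481}$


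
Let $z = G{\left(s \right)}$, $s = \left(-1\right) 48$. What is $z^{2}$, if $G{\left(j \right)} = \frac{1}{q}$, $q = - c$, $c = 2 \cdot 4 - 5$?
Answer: $\frac{1}{9} \approx 0.11111$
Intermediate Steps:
$c = 3$ ($c = 8 - 5 = 3$)
$s = -48$
$q = -3$ ($q = \left(-1\right) 3 = -3$)
$G{\left(j \right)} = - \frac{1}{3}$ ($G{\left(j \right)} = \frac{1}{-3} = - \frac{1}{3}$)
$z = - \frac{1}{3} \approx -0.33333$
$z^{2} = \left(- \frac{1}{3}\right)^{2} = \frac{1}{9}$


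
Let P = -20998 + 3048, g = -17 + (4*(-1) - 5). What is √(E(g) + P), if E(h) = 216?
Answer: I*√17734 ≈ 133.17*I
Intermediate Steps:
g = -26 (g = -17 + (-4 - 5) = -17 - 9 = -26)
P = -17950
√(E(g) + P) = √(216 - 17950) = √(-17734) = I*√17734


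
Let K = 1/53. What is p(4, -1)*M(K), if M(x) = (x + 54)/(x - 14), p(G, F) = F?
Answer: 2863/741 ≈ 3.8637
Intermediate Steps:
K = 1/53 ≈ 0.018868
M(x) = (54 + x)/(-14 + x)
p(4, -1)*M(K) = -(54 + 1/53)/(-14 + 1/53) = -2863/((-741/53)*53) = -(-53)*2863/(741*53) = -1*(-2863/741) = 2863/741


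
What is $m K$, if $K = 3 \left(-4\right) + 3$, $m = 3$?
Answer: $-27$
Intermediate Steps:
$K = -9$ ($K = -12 + 3 = -9$)
$m K = 3 \left(-9\right) = -27$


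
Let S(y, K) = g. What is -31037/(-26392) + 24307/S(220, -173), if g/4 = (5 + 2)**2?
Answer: 161898399/1293208 ≈ 125.19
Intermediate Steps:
g = 196 (g = 4*(5 + 2)**2 = 4*7**2 = 4*49 = 196)
S(y, K) = 196
-31037/(-26392) + 24307/S(220, -173) = -31037/(-26392) + 24307/196 = -31037*(-1/26392) + 24307*(1/196) = 31037/26392 + 24307/196 = 161898399/1293208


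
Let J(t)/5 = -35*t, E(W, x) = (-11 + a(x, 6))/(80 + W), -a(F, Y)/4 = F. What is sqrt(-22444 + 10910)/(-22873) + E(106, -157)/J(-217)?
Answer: 617/7063350 - I*sqrt(11534)/22873 ≈ 8.7352e-5 - 0.0046953*I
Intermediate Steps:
a(F, Y) = -4*F
E(W, x) = (-11 - 4*x)/(80 + W)
J(t) = -175*t (J(t) = 5*(-35*t) = -175*t)
sqrt(-22444 + 10910)/(-22873) + E(106, -157)/J(-217) = sqrt(-22444 + 10910)/(-22873) + ((-11 - 4*(-157))/(80 + 106))/((-175*(-217))) = sqrt(-11534)*(-1/22873) + ((-11 + 628)/186)/37975 = (I*sqrt(11534))*(-1/22873) + ((1/186)*617)*(1/37975) = -I*sqrt(11534)/22873 + (617/186)*(1/37975) = -I*sqrt(11534)/22873 + 617/7063350 = 617/7063350 - I*sqrt(11534)/22873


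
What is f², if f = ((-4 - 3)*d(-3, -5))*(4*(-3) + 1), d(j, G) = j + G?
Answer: 379456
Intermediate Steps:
d(j, G) = G + j
f = -616 (f = ((-4 - 3)*(-5 - 3))*(4*(-3) + 1) = (-7*(-8))*(-12 + 1) = 56*(-11) = -616)
f² = (-616)² = 379456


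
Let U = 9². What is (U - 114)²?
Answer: 1089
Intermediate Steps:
U = 81
(U - 114)² = (81 - 114)² = (-33)² = 1089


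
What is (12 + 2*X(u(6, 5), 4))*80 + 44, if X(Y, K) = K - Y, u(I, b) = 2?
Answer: 1324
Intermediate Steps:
(12 + 2*X(u(6, 5), 4))*80 + 44 = (12 + 2*(4 - 1*2))*80 + 44 = (12 + 2*(4 - 2))*80 + 44 = (12 + 2*2)*80 + 44 = (12 + 4)*80 + 44 = 16*80 + 44 = 1280 + 44 = 1324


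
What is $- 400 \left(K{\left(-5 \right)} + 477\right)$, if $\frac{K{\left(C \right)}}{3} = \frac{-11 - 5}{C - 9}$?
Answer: $- \frac{1345200}{7} \approx -1.9217 \cdot 10^{5}$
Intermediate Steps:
$K{\left(C \right)} = - \frac{48}{-9 + C}$ ($K{\left(C \right)} = 3 \frac{-11 - 5}{C - 9} = 3 \left(- \frac{16}{-9 + C}\right) = - \frac{48}{-9 + C}$)
$- 400 \left(K{\left(-5 \right)} + 477\right) = - 400 \left(- \frac{48}{-9 - 5} + 477\right) = - 400 \left(- \frac{48}{-14} + 477\right) = - 400 \left(\left(-48\right) \left(- \frac{1}{14}\right) + 477\right) = - 400 \left(\frac{24}{7} + 477\right) = \left(-400\right) \frac{3363}{7} = - \frac{1345200}{7}$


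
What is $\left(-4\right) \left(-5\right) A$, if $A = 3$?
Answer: $60$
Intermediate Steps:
$\left(-4\right) \left(-5\right) A = \left(-4\right) \left(-5\right) 3 = 20 \cdot 3 = 60$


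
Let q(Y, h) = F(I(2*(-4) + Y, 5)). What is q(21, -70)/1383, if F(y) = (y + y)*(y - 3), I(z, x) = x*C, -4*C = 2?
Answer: 55/2766 ≈ 0.019884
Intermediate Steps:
C = -1/2 (C = -1/4*2 = -1/2 ≈ -0.50000)
I(z, x) = -x/2 (I(z, x) = x*(-1/2) = -x/2)
F(y) = 2*y*(-3 + y) (F(y) = (2*y)*(-3 + y) = 2*y*(-3 + y))
q(Y, h) = 55/2 (q(Y, h) = 2*(-1/2*5)*(-3 - 1/2*5) = 2*(-5/2)*(-3 - 5/2) = 2*(-5/2)*(-11/2) = 55/2)
q(21, -70)/1383 = (55/2)/1383 = (55/2)*(1/1383) = 55/2766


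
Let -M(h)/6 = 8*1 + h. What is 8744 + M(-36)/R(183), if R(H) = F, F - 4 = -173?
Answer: 1477568/169 ≈ 8743.0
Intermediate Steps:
F = -169 (F = 4 - 173 = -169)
R(H) = -169
M(h) = -48 - 6*h (M(h) = -6*(8*1 + h) = -6*(8 + h) = -48 - 6*h)
8744 + M(-36)/R(183) = 8744 + (-48 - 6*(-36))/(-169) = 8744 + (-48 + 216)*(-1/169) = 8744 + 168*(-1/169) = 8744 - 168/169 = 1477568/169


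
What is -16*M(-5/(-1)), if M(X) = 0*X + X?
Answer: -80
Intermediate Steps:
M(X) = X (M(X) = 0 + X = X)
-16*M(-5/(-1)) = -(-80)/(-1) = -(-80)*(-1) = -16*5 = -80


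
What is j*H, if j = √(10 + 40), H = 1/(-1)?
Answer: -5*√2 ≈ -7.0711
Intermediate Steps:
H = -1
j = 5*√2 (j = √50 = 5*√2 ≈ 7.0711)
j*H = (5*√2)*(-1) = -5*√2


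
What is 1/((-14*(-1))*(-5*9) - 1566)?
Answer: -1/2196 ≈ -0.00045537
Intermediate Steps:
1/((-14*(-1))*(-5*9) - 1566) = 1/(14*(-45) - 1566) = 1/(-630 - 1566) = 1/(-2196) = -1/2196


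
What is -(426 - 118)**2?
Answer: -94864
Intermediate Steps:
-(426 - 118)**2 = -1*308**2 = -1*94864 = -94864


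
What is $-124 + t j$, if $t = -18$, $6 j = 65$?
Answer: $-319$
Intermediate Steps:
$j = \frac{65}{6}$ ($j = \frac{1}{6} \cdot 65 = \frac{65}{6} \approx 10.833$)
$-124 + t j = -124 - 195 = -319$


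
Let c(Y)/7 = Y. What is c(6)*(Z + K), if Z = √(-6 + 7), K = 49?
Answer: 2100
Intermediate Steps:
c(Y) = 7*Y
Z = 1 (Z = √1 = 1)
c(6)*(Z + K) = (7*6)*(1 + 49) = 42*50 = 2100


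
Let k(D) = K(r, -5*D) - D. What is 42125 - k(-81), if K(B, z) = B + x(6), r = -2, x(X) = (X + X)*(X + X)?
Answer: 41902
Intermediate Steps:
x(X) = 4*X² (x(X) = (2*X)*(2*X) = 4*X²)
K(B, z) = 144 + B (K(B, z) = B + 4*6² = B + 4*36 = B + 144 = 144 + B)
k(D) = 142 - D (k(D) = (144 - 2) - D = 142 - D)
42125 - k(-81) = 42125 - (142 - 1*(-81)) = 42125 - (142 + 81) = 42125 - 1*223 = 42125 - 223 = 41902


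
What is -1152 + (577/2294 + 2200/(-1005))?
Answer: -532073671/461094 ≈ -1153.9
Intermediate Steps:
-1152 + (577/2294 + 2200/(-1005)) = -1152 + (577*(1/2294) + 2200*(-1/1005)) = -1152 + (577/2294 - 440/201) = -1152 - 893383/461094 = -532073671/461094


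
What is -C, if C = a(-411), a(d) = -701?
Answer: 701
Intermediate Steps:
C = -701
-C = -1*(-701) = 701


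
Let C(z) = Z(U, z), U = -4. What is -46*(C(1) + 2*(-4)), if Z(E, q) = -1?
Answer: 414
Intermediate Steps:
C(z) = -1
-46*(C(1) + 2*(-4)) = -46*(-1 + 2*(-4)) = -46*(-1 - 8) = -46*(-9) = 414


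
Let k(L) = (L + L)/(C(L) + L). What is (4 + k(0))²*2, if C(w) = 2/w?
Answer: 32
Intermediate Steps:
k(L) = 2*L/(L + 2/L) (k(L) = (L + L)/(2/L + L) = (2*L)/(L + 2/L) = 2*L/(L + 2/L))
(4 + k(0))²*2 = (4 + 2*0²/(2 + 0²))²*2 = (4 + 2*0/(2 + 0))²*2 = (4 + 2*0/2)²*2 = (4 + 2*0*(½))²*2 = (4 + 0)²*2 = 4²*2 = 16*2 = 32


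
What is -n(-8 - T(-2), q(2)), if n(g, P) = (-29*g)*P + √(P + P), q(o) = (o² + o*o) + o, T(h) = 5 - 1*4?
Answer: -2610 - 2*√5 ≈ -2614.5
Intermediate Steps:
T(h) = 1 (T(h) = 5 - 4 = 1)
q(o) = o + 2*o² (q(o) = (o² + o²) + o = 2*o² + o = o + 2*o²)
n(g, P) = √2*√P - 29*P*g (n(g, P) = -29*P*g + √(2*P) = -29*P*g + √2*√P = √2*√P - 29*P*g)
-n(-8 - T(-2), q(2)) = -(√2*√(2*(1 + 2*2)) - 29*2*(1 + 2*2)*(-8 - 1*1)) = -(√2*√(2*(1 + 4)) - 29*2*(1 + 4)*(-8 - 1)) = -(√2*√(2*5) - 29*2*5*(-9)) = -(√2*√10 - 29*10*(-9)) = -(2*√5 + 2610) = -(2610 + 2*√5) = -2610 - 2*√5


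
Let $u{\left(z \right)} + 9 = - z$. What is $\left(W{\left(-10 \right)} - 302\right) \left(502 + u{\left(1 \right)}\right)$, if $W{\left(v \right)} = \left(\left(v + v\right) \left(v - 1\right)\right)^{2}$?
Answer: $23664216$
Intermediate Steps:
$W{\left(v \right)} = 4 v^{2} \left(-1 + v\right)^{2}$ ($W{\left(v \right)} = \left(2 v \left(-1 + v\right)\right)^{2} = 4 v^{2} \left(-1 + v\right)^{2}$)
$u{\left(z \right)} = -9 - z$
$\left(W{\left(-10 \right)} - 302\right) \left(502 + u{\left(1 \right)}\right) = \left(4 \left(-10\right)^{2} \left(-1 - 10\right)^{2} - 302\right) \left(502 - 10\right) = \left(4 \cdot 100 \left(-11\right)^{2} - 302\right) \left(502 - 10\right) = \left(4 \cdot 100 \cdot 121 - 302\right) \left(502 - 10\right) = \left(48400 - 302\right) 492 = 48098 \cdot 492 = 23664216$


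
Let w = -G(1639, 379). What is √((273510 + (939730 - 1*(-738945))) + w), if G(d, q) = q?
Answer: √1951806 ≈ 1397.1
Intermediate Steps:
w = -379 (w = -1*379 = -379)
√((273510 + (939730 - 1*(-738945))) + w) = √((273510 + (939730 - 1*(-738945))) - 379) = √((273510 + (939730 + 738945)) - 379) = √((273510 + 1678675) - 379) = √(1952185 - 379) = √1951806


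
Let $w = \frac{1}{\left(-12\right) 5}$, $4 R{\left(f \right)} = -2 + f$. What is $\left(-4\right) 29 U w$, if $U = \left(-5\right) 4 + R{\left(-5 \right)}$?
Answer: $- \frac{841}{20} \approx -42.05$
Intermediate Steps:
$R{\left(f \right)} = - \frac{1}{2} + \frac{f}{4}$ ($R{\left(f \right)} = \frac{-2 + f}{4} = - \frac{1}{2} + \frac{f}{4}$)
$U = - \frac{87}{4}$ ($U = \left(-5\right) 4 + \left(- \frac{1}{2} + \frac{1}{4} \left(-5\right)\right) = -20 - \frac{7}{4} = - \frac{87}{4} \approx -21.75$)
$w = - \frac{1}{60}$ ($w = \frac{1}{-60} = - \frac{1}{60} \approx -0.016667$)
$\left(-4\right) 29 U w = \left(-4\right) 29 \left(- \frac{87}{4}\right) \left(- \frac{1}{60}\right) = \left(-116\right) \left(- \frac{87}{4}\right) \left(- \frac{1}{60}\right) = 2523 \left(- \frac{1}{60}\right) = - \frac{841}{20}$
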